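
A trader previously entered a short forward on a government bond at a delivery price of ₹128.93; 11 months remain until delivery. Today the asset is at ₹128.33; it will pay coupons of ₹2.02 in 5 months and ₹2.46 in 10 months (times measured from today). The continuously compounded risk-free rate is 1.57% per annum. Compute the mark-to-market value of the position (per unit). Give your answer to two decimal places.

PV(remaining coupons) I = 2.02·e^(−0.0157·5/12) + 2.46·e^(−0.0157·10/12) = 4.4349
Current forward F = (S − I)·e^(rT) = (128.33 − 4.4349)·e^(0.0157·11/12) = 123.8951 × 1.014496 = 125.6911
Value (long) = (F − K)·e^(−rT) = (125.6911 − 128.93) × 0.985711 = -3.1926
Short position value = −(long value) = ₹3.19

₹3.19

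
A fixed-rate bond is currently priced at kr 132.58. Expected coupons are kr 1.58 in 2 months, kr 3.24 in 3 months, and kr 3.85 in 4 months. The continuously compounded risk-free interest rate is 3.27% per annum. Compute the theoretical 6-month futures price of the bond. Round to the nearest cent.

PV(coupons) I = 1.58·e^(−0.0327·2/12) + 3.24·e^(−0.0327·3/12) + 3.85·e^(−0.0327·4/12)
I = 1.5714 + 3.2136 + 3.8083 = 8.5933
F = (S − I)·e^(rT) = (132.58 − 8.5933) · e^(0.0327·6/12)
= 123.9867 · e^0.016350 = 123.9867 × 1.016484 = kr 126.03

kr 126.03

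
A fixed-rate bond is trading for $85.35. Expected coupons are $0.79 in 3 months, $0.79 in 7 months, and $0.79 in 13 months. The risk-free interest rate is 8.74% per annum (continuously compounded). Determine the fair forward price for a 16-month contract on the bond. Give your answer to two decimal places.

$93.38

PV(coupons) I = 0.79·e^(−0.0874·3/12) + 0.79·e^(−0.0874·7/12) + 0.79·e^(−0.0874·13/12)
I = 0.7729 + 0.7507 + 0.7186 = 2.2422
F = (S − I)·e^(rT) = (85.35 − 2.2422) · e^(0.0874·16/12)
= 83.1078 · e^0.116533 = 83.1078 × 1.123595 = $93.38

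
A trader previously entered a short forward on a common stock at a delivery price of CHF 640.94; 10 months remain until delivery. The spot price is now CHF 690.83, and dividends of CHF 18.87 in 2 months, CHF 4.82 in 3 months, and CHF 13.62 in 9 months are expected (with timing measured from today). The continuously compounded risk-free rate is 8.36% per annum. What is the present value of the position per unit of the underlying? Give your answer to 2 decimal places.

-CHF 56.90

PV(remaining dividends) I = 18.87·e^(−0.0836·2/12) + 4.82·e^(−0.0836·3/12) + 13.62·e^(−0.0836·9/12) = 36.1215
Current forward F = (S − I)·e^(rT) = (690.83 − 36.1215)·e^(0.0836·10/12) = 654.7085 × 1.072151 = 701.9464
Value (long) = (F − K)·e^(−rT) = (701.9464 − 640.94) × 0.932705 = 56.9010
Short position value = −(long value) = -CHF 56.90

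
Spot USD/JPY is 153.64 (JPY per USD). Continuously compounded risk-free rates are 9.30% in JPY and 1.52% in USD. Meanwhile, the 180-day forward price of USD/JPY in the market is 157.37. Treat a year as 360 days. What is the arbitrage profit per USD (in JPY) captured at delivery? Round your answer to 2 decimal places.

2.36 per USD (in JPY)

Fair forward: F* = S·e^(carry·T), with carry = (r_JPY − r_USD) = 0.0930 − 0.0152 = 0.0778
F* = 153.64 · e^(0.0778 × 180/360) = 153.64 · e^0.038900 = 153.64 × 1.039667 = 159.7344
Market 157.37 < fair 159.7344: forward underpriced → reverse cash-and-carry (short spot, go long the forward).
At maturity, profit = |F_mkt − F*| = |157.37 − 159.7344| = 2.36 per USD (in JPY)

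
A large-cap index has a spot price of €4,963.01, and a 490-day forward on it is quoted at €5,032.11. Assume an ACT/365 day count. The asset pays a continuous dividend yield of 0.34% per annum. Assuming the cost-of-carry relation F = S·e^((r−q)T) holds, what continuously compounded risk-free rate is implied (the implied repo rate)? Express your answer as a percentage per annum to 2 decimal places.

1.37%

From F = S·e^((r−q)T): (r − q) = ln(F/S)/T
ln(5032.11/4963.01) = ln(1.013923) = 0.013827
(r − q) = 0.013827 / (490/365) = 0.010300
r = ln(F/S)/T + q = 0.010300 + 0.0034 = 0.013700
r = 1.37%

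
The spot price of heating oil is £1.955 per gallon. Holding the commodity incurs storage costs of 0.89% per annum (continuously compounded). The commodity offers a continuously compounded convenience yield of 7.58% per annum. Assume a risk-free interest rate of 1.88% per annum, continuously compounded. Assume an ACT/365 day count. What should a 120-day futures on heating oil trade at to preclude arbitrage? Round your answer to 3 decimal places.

£1.924 per gallon

Net carry = r + u − y = 0.0188 + 0.0089 − 0.0758 = -0.0481
F = S·e^((r+u−y)T) = 1.955 · e^(-0.0481 × 120/365) = 1.955 · e^-0.015814
= 1.955 × 0.984310 = £1.924 per gallon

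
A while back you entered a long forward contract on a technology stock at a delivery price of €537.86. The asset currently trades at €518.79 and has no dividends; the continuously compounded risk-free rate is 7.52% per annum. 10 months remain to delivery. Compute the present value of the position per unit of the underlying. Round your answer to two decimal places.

Current fair forward for the remaining 10 months: F = S·e^(r·T), r = 0.0752
F = 518.79 · e^(0.0752 × 10/12) = 518.79 × 1.064672 = 552.3412
Value of long forward = (F − K)·e^(−rT) = (552.3412 − 537.86) · e^(−0.0752·10/12)
= 14.4812 × 0.939257 = 13.60

€13.60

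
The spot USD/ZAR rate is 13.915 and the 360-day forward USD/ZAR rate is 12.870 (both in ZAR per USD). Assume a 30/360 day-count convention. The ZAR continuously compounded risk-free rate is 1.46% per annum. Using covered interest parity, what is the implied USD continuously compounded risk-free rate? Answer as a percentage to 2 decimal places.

9.27%

F = S·e^((r_ZAR − r_USD)T) ⇒ r_USD = r_ZAR − ln(F/S)/T
ln(12.870/13.915) = -0.078068; /(360/360) = -0.078068
r_USD = 0.0146 + 0.078068 = 0.092668
r_USD = 9.27%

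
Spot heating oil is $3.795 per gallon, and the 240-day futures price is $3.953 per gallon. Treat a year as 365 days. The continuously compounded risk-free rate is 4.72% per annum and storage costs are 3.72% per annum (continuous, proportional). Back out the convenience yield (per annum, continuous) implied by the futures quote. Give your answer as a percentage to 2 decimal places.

F = S·e^((r+u−y)T) ⇒ (r+u−y) = ln(F/S)/T
ln(3.953/3.795) = 0.040790; /T ⇒ 0.062035
y = r + u − ln(F/S)/T = 0.0472 + 0.0372 − 0.062035 = 0.022365
y = 2.24%

2.24%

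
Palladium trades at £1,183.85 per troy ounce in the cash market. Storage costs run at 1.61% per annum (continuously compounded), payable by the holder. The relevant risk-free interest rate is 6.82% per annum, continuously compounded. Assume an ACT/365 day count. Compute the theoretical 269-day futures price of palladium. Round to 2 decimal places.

£1,259.73 per troy ounce

Net carry = r + u − y = 0.0682 + 0.0161 − 0.0000 = 0.0843
F = S·e^((r+u−y)T) = 1183.85 · e^(0.0843 × 269/365) = 1183.85 · e^0.06212795
= 1183.85 × 1.06409849 = £1,259.73 per troy ounce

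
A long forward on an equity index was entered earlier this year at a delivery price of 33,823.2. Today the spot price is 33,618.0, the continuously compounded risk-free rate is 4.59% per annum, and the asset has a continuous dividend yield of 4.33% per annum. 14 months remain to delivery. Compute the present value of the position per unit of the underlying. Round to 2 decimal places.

Current fair forward for the remaining 14 months: F = S·e^((r − q)·T), (r − q) = 0.0459 − 0.0433 = 0.0026
F = 33618.0 · e^(0.0026 × 14/12) = 33618.0 × 1.00303794 = 33720.1295
Value of long forward = (F − K)·e^(−rT) = (33720.1295 − 33823.2) · e^(−0.0459·14/12)
= -103.0705 × 0.94785855 = -97.70

-97.70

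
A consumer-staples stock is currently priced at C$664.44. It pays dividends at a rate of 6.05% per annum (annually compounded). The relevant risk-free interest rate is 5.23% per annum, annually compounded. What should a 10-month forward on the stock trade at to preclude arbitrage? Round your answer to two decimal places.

F = S · (1+r)^T / (1+q)^T
= 664.44 × 1.043397 / 1.050168 = 664.44 × 0.993552
F = C$660.16

C$660.16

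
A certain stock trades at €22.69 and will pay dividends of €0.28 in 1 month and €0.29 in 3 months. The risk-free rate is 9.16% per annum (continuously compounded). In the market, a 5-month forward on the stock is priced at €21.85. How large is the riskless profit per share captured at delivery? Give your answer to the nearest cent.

PV(dividends) I = 0.28·e^(−0.0916·1/12) + 0.29·e^(−0.0916·3/12) = 0.5613
Fair forward F* = (S − I)·e^(rT) = (22.69 − 0.5613)·e^0.038167 = 22.1287 × 1.038905 = 22.9896
Market €21.85 < fair 22.9896: forward underpriced → reverse cash-and-carry (short the stock, invest proceeds at r, pay the dividends, go long the forward).
Profit at T = |F_mkt − F*| = |21.85 − 22.9896| = €1.14 per share

€1.14 per share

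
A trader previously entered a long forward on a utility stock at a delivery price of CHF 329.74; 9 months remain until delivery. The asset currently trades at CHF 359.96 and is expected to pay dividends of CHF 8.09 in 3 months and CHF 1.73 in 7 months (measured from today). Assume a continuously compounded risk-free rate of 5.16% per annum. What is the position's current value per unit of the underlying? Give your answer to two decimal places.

PV(remaining dividends) I = 8.09·e^(−0.0516·3/12) + 1.73·e^(−0.0516·7/12) = 9.6650
Current forward F = (S − I)·e^(rT) = (359.96 − 9.6650)·e^(0.0516·9/12) = 350.2950 × 1.039459 = 364.1173
Value (long) = (F − K)·e^(−rT) = (364.1173 − 329.74) × 0.962039 = 33.0723
Value = CHF 33.07

CHF 33.07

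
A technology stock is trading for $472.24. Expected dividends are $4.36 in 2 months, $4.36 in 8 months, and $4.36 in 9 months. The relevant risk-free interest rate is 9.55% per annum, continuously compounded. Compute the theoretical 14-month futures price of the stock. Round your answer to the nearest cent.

$513.99

PV(dividends) I = 4.36·e^(−0.0955·2/12) + 4.36·e^(−0.0955·8/12) + 4.36·e^(−0.0955·9/12)
I = 4.2912 + 4.0911 + 4.0586 = 12.4409
F = (S − I)·e^(rT) = (472.24 − 12.4409) · e^(0.0955·14/12)
= 459.7991 · e^0.111417 = 459.7991 × 1.117861 = $513.99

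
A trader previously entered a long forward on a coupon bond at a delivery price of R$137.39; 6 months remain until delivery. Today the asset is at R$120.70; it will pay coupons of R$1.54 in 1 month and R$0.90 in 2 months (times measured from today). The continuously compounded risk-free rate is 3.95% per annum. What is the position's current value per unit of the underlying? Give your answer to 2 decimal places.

PV(remaining coupons) I = 1.54·e^(−0.0395·1/12) + 0.90·e^(−0.0395·2/12) = 2.4290
Current forward F = (S − I)·e^(rT) = (120.70 − 2.4290)·e^(0.0395·6/12) = 118.2710 × 1.019946 = 120.6300
Value (long) = (F − K)·e^(−rT) = (120.6300 − 137.39) × 0.980444 = -16.4322
Value = -R$16.43

-R$16.43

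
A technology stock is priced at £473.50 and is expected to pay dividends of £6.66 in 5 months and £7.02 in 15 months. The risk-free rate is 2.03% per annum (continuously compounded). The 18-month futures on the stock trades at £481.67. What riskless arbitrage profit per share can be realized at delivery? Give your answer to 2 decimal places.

PV(dividends) I = 6.66·e^(−0.0203·5/12) + 7.02·e^(−0.0203·15/12) = 13.4480
Fair futures F* = (S − I)·e^(rT) = (473.50 − 13.4480)·e^0.030450 = 460.0520 × 1.030918 = 474.2759
Market £481.67 > fair 474.2759: forward overpriced → cash-and-carry (borrow at r, buy the stock and collect the dividends, short the forward).
Profit at T = |F_mkt − F*| = |481.67 − 474.2759| = £7.39 per share

£7.39 per share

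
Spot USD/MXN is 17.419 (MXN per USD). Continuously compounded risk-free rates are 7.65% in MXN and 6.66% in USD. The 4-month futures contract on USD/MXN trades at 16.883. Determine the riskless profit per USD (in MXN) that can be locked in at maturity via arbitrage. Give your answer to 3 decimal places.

Fair futures: F* = S·e^(carry·T), with carry = (r_MXN − r_USD) = 0.0765 − 0.0666 = 0.0099
F* = 17.419 · e^(0.0099 × 4/12) = 17.419 · e^0.003300 = 17.419 × 1.003305 = 17.4766
Market 16.883 < fair 17.4766: forward underpriced → reverse cash-and-carry (short spot, go long the forward).
At maturity, profit = |F_mkt − F*| = |16.883 − 17.4766| = 0.594 per USD (in MXN)

0.594 per USD (in MXN)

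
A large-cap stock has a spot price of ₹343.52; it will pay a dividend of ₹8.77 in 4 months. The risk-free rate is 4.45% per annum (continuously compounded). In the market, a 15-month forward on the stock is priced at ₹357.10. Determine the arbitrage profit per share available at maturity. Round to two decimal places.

₹3.07 per share

PV(dividends) I = 8.77·e^(−0.0445·4/12) = 8.6409
Fair forward F* = (S − I)·e^(rT) = (343.52 − 8.6409)·e^0.055625 = 334.8791 × 1.057201 = 354.0345
Market ₹357.10 > fair 354.0345: forward overpriced → cash-and-carry (borrow at r, buy the stock and collect the dividends, short the forward).
Profit at T = |F_mkt − F*| = |357.10 − 354.0345| = ₹3.07 per share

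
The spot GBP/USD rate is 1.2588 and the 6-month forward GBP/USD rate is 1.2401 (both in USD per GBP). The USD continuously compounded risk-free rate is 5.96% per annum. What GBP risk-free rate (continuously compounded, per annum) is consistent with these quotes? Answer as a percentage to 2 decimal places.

8.95%

F = S·e^((r_USD − r_GBP)T) ⇒ r_GBP = r_USD − ln(F/S)/T
ln(1.2401/1.2588) = -0.014967; /(6/12) = -0.029934
r_GBP = 0.0596 + 0.029934 = 0.089534
r_GBP = 8.95%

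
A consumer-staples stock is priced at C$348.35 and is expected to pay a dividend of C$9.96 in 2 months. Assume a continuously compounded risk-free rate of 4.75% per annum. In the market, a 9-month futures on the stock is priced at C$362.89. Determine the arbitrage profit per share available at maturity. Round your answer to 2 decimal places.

PV(dividends) I = 9.96·e^(−0.0475·2/12) = 9.8815
Fair futures F* = (S − I)·e^(rT) = (348.35 − 9.8815)·e^0.035625 = 338.4685 × 1.036267 = 350.7437
Market C$362.89 > fair 350.7437: forward overpriced → cash-and-carry (borrow at r, buy the stock and collect the dividends, short the forward).
Profit at T = |F_mkt − F*| = |362.89 − 350.7437| = C$12.15 per share

C$12.15 per share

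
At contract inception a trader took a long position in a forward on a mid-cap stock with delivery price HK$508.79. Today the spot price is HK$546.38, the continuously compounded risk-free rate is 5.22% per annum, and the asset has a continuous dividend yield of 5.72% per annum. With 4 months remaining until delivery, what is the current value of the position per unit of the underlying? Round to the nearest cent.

HK$36.05

Current fair forward for the remaining 4 months: F = S·e^((r − q)·T), (r − q) = 0.0522 − 0.0572 = -0.0050
F = 546.38 · e^(-0.0050 × 4/12) = 546.38 × 0.998335 = 545.4703
Value of long forward = (F − K)·e^(−rT) = (545.4703 − 508.79) · e^(−0.0522·4/12)
= 36.6803 × 0.982751 = 36.05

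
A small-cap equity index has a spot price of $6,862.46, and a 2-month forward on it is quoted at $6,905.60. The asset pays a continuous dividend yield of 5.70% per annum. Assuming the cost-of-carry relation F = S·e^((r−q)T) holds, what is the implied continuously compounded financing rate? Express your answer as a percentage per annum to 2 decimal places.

9.46%

From F = S·e^((r−q)T): (r − q) = ln(F/S)/T
ln(6905.60/6862.46) = ln(1.006286) = 0.006266
(r − q) = 0.006266 / (2/12) = 0.037596
r = ln(F/S)/T + q = 0.037596 + 0.0570 = 0.094596
r = 9.46%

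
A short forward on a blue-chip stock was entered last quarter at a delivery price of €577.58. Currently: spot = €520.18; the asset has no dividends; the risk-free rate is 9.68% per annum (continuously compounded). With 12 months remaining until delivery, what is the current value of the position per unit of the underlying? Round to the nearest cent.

€4.11

Current fair forward for the remaining 12 months: F = S·e^(r·T), r = 0.0968
F = 520.18 · e^(0.0968 × 12/12) = 520.18 × 1.101640 = 573.0511
Value of long forward = (F − K)·e^(−rT) = (573.0511 − 577.58) · e^(−0.0968·12/12)
= -4.5289 × 0.907738 = -4.11
Short position value = −(long value) = €4.11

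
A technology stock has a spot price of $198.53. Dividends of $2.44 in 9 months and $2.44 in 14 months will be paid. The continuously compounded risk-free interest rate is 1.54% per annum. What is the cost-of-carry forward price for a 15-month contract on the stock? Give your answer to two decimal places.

$197.49

PV(dividends) I = 2.44·e^(−0.0154·9/12) + 2.44·e^(−0.0154·14/12)
I = 2.4120 + 2.3966 = 4.8086
F = (S − I)·e^(rT) = (198.53 − 4.8086) · e^(0.0154·15/12)
= 193.7214 · e^0.019250 = 193.7214 × 1.019436 = $197.49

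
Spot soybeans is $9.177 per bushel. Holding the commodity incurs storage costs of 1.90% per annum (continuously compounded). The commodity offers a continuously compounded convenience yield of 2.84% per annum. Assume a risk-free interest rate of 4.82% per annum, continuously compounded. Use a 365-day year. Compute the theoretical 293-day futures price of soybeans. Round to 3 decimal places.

Net carry = r + u − y = 0.0482 + 0.0190 − 0.0284 = 0.0388
F = S·e^((r+u−y)T) = 9.177 · e^(0.0388 × 293/365) = 9.177 · e^0.031146
= 9.177 × 1.031636 = $9.467 per bushel

$9.467 per bushel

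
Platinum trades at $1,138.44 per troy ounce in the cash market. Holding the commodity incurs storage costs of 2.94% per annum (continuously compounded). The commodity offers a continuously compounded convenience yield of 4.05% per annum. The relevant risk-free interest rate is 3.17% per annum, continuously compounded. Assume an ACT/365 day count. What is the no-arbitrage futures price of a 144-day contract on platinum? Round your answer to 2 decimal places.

Net carry = r + u − y = 0.0317 + 0.0294 − 0.0405 = 0.0206
F = S·e^((r+u−y)T) = 1138.44 · e^(0.0206 × 144/365) = 1138.44 · e^0.00812712
= 1138.44 × 1.00816023 = $1,147.73 per troy ounce

$1,147.73 per troy ounce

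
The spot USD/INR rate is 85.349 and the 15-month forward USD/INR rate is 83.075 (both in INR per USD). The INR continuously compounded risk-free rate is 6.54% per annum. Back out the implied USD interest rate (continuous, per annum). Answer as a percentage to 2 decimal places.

8.70%

F = S·e^((r_INR − r_USD)T) ⇒ r_USD = r_INR − ln(F/S)/T
ln(83.075/85.349) = -0.027005; /(15/12) = -0.021604
r_USD = 0.0654 + 0.021604 = 0.087004
r_USD = 8.70%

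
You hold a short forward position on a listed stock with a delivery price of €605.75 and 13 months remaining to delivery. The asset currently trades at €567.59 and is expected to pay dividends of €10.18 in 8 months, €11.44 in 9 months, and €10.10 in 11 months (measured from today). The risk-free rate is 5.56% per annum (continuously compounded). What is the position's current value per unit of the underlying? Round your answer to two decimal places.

€33.13

PV(remaining dividends) I = 10.18·e^(−0.0556·8/12) + 11.44·e^(−0.0556·9/12) + 10.10·e^(−0.0556·11/12) = 30.3805
Current forward F = (S − I)·e^(rT) = (567.59 − 30.3805)·e^(0.0556·13/12) = 537.2095 × 1.062084 = 570.5616
Value (long) = (F − K)·e^(−rT) = (570.5616 − 605.75) × 0.941545 = -33.1315
Short position value = −(long value) = €33.13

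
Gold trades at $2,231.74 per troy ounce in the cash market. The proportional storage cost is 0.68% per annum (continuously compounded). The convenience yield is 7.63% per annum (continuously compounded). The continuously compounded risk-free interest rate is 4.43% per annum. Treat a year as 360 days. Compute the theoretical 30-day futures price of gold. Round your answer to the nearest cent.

$2,227.06 per troy ounce

Net carry = r + u − y = 0.0443 + 0.0068 − 0.0763 = -0.0252
F = S·e^((r+u−y)T) = 2231.74 · e^(-0.0252 × 30/360) = 2231.74 · e^-0.00210000
= 2231.74 × 0.99790220 = $2,227.06 per troy ounce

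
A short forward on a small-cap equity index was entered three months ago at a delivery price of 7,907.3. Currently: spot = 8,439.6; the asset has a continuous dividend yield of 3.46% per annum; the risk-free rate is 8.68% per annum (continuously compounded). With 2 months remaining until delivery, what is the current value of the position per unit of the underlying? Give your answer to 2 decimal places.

-597.34

Current fair forward for the remaining 2 months: F = S·e^((r − q)·T), (r − q) = 0.0868 − 0.0346 = 0.0522
F = 8439.6 · e^(0.0522 × 2/12) = 8439.6 × 1.00873795 = 8513.3448
Value of long forward = (F − K)·e^(−rT) = (8513.3448 − 7907.3) · e^(−0.0868·2/12)
= 606.0448 × 0.98563747 = 597.34
Short position value = −(long value) = -597.34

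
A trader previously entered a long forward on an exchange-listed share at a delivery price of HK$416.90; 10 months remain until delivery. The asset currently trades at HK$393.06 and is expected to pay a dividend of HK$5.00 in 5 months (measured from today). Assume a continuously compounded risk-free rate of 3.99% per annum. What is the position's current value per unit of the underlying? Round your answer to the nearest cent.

PV(remaining dividends) I = 5.00·e^(−0.0399·5/12) = 4.9176
Current forward F = (S − I)·e^(rT) = (393.06 − 4.9176)·e^(0.0399·10/12) = 388.1424 × 1.033809 = 401.2651
Value (long) = (F − K)·e^(−rT) = (401.2651 − 416.90) × 0.967297 = -15.1236
Value = -HK$15.12

-HK$15.12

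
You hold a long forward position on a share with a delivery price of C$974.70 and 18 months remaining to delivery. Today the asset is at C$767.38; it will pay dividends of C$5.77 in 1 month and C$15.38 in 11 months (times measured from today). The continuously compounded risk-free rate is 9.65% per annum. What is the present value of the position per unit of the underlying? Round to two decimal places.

PV(remaining dividends) I = 5.77·e^(−0.0965·1/12) + 15.38·e^(−0.0965·11/12) = 19.8017
Current forward F = (S − I)·e^(rT) = (767.38 − 19.8017)·e^(0.0965·18/12) = 747.5783 × 1.155751 = 864.0144
Value (long) = (F − K)·e^(−rT) = (864.0144 − 974.70) × 0.865239 = -95.7695
Value = -C$95.77

-C$95.77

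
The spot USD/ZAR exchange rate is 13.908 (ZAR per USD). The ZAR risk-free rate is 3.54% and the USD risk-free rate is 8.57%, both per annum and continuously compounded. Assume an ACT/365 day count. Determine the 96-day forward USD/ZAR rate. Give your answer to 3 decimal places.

13.725

F = S·e^((r_ZAR − r_USD)T) = 13.908 · e^((0.0354 − 0.0857) × 96/365)
= 13.908 · e^-0.013230 = 13.908 × 0.986857
F = 13.725 ZAR per USD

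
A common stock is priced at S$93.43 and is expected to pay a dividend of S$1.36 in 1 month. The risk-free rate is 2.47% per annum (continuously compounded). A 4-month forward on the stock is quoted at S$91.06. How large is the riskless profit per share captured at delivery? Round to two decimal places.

PV(dividends) I = 1.36·e^(−0.0247·1/12) = 1.3572
Fair forward F* = (S − I)·e^(rT) = (93.43 − 1.3572)·e^0.008233 = 92.0728 × 1.008267 = 92.8340
Market S$91.06 < fair 92.8340: forward underpriced → reverse cash-and-carry (short the stock, invest proceeds at r, pay the dividends, go long the forward).
Profit at T = |F_mkt − F*| = |91.06 − 92.8340| = S$1.77 per share

S$1.77 per share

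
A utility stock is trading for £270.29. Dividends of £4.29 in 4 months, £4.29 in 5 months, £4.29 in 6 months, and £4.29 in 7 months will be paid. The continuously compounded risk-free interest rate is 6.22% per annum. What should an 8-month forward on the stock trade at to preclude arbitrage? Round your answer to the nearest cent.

PV(dividends) I = 4.29·e^(−0.0622·4/12) + 4.29·e^(−0.0622·5/12) + 4.29·e^(−0.0622·6/12) + 4.29·e^(−0.0622·7/12)
I = 4.2020 + 4.1802 + 4.1586 + 4.1371 = 16.6779
F = (S − I)·e^(rT) = (270.29 − 16.6779) · e^(0.0622·8/12)
= 253.6121 · e^0.041467 = 253.6121 × 1.042339 = £264.35

£264.35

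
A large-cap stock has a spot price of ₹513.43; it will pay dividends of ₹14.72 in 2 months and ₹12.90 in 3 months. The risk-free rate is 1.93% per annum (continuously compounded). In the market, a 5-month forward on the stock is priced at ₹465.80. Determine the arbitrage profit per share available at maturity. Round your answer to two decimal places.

₹24.04 per share

PV(dividends) I = 14.72·e^(−0.0193·2/12) + 12.90·e^(−0.0193·3/12) = 27.5106
Fair forward F* = (S − I)·e^(rT) = (513.43 − 27.5106)·e^0.008042 = 485.9194 × 1.008074 = 489.8427
Market ₹465.80 < fair 489.8427: forward underpriced → reverse cash-and-carry (short the stock, invest proceeds at r, pay the dividends, go long the forward).
Profit at T = |F_mkt − F*| = |465.80 − 489.8427| = ₹24.04 per share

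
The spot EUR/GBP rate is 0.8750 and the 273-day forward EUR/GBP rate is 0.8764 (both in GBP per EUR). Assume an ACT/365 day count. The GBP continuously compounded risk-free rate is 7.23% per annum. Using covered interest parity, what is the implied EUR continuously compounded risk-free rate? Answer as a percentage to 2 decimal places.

7.02%

F = S·e^((r_GBP − r_EUR)T) ⇒ r_EUR = r_GBP − ln(F/S)/T
ln(0.8764/0.8750) = 0.001599; /(273/365) = 0.002138
r_EUR = 0.0723 − 0.002138 = 0.070162
r_EUR = 7.02%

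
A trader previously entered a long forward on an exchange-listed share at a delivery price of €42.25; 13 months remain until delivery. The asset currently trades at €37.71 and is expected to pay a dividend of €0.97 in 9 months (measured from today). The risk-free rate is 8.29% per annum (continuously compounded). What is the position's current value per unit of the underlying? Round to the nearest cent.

-€1.82

PV(remaining dividends) I = 0.97·e^(−0.0829·9/12) = 0.9115
Current forward F = (S − I)·e^(rT) = (37.71 − 0.9115)·e^(0.0829·13/12) = 36.7985 × 1.093965 = 40.2563
Value (long) = (F − K)·e^(−rT) = (40.2563 − 42.25) × 0.914106 = -1.8225
Value = -€1.82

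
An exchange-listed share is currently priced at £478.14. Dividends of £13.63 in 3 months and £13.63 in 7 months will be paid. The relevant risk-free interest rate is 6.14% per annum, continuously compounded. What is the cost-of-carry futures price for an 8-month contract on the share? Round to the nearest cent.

PV(dividends) I = 13.63·e^(−0.0614·3/12) + 13.63·e^(−0.0614·7/12)
I = 13.4224 + 13.1505 = 26.5729
F = (S − I)·e^(rT) = (478.14 − 26.5729) · e^(0.0614·8/12)
= 451.5671 · e^0.040933 = 451.5671 × 1.041782 = £470.43

£470.43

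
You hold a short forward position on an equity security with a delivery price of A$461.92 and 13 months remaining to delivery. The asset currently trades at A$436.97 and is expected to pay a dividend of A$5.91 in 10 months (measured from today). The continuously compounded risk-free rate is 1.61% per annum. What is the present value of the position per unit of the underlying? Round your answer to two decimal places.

PV(remaining dividends) I = 5.91·e^(−0.0161·10/12) = 5.8312
Current forward F = (S − I)·e^(rT) = (436.97 − 5.8312)·e^(0.0161·13/12) = 431.1388 × 1.017595 = 438.7247
Value (long) = (F − K)·e^(−rT) = (438.7247 − 461.92) × 0.982710 = -22.7943
Short position value = −(long value) = A$22.79

A$22.79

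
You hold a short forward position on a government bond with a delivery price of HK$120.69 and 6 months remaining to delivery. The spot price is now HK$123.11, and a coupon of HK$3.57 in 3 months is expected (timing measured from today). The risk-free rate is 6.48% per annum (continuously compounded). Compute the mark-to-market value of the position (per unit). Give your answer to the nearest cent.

PV(remaining coupons) I = 3.57·e^(−0.0648·3/12) = 3.5126
Current forward F = (S − I)·e^(rT) = (123.11 − 3.5126)·e^(0.0648·6/12) = 119.5974 × 1.032931 = 123.5359
Value (long) = (F − K)·e^(−rT) = (123.5359 − 120.69) × 0.968119 = 2.7552
Short position value = −(long value) = -HK$2.76

-HK$2.76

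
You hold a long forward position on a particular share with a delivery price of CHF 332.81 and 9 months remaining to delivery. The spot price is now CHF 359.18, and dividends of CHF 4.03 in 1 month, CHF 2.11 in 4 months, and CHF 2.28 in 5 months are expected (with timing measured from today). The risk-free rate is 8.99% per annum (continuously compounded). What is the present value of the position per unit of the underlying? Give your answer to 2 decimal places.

CHF 39.83

PV(remaining dividends) I = 4.03·e^(−0.0899·1/12) + 2.11·e^(−0.0899·4/12) + 2.28·e^(−0.0899·5/12) = 8.2438
Current forward F = (S − I)·e^(rT) = (359.18 − 8.2438)·e^(0.0899·9/12) = 350.9362 × 1.069750 = 375.4140
Value (long) = (F − K)·e^(−rT) = (375.4140 − 332.81) × 0.934798 = 39.8261
Value = CHF 39.83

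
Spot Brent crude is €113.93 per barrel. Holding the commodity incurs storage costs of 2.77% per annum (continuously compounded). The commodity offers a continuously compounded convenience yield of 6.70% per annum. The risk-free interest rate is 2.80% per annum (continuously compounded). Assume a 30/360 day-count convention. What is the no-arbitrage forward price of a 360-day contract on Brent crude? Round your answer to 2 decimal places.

€112.65 per barrel

Net carry = r + u − y = 0.0280 + 0.0277 − 0.0670 = -0.0113
F = S·e^((r+u−y)T) = 113.93 · e^(-0.0113 × 360/360) = 113.93 · e^-0.011300
= 113.93 × 0.988764 = €112.65 per barrel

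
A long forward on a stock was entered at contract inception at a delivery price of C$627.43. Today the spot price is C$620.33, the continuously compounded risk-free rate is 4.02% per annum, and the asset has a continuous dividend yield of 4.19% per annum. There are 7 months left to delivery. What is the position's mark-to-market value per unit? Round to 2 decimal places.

Current fair forward for the remaining 7 months: F = S·e^((r − q)·T), (r − q) = 0.0402 − 0.0419 = -0.0017
F = 620.33 · e^(-0.0017 × 7/12) = 620.33 × 0.999009 = 619.7153
Value of long forward = (F − K)·e^(−rT) = (619.7153 − 627.43) · e^(−0.0402·7/12)
= -7.7147 × 0.976823 = -7.54

-C$7.54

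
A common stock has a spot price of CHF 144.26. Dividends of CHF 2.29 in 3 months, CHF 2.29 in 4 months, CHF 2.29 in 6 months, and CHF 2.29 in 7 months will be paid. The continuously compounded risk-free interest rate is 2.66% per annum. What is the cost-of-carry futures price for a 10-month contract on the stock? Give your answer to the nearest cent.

CHF 138.23

PV(dividends) I = 2.29·e^(−0.0266·3/12) + 2.29·e^(−0.0266·4/12) + 2.29·e^(−0.0266·6/12) + 2.29·e^(−0.0266·7/12)
I = 2.2748 + 2.2698 + 2.2597 + 2.2547 = 9.0590
F = (S − I)·e^(rT) = (144.26 − 9.0590) · e^(0.0266·10/12)
= 135.2010 · e^0.022167 = 135.2010 × 1.022415 = CHF 138.23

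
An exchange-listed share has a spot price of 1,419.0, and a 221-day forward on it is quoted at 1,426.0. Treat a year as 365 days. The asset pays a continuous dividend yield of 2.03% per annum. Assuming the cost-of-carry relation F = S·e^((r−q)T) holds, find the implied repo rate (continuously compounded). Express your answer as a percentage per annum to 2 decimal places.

2.84%

From F = S·e^((r−q)T): (r − q) = ln(F/S)/T
ln(1426.0/1419.0) = ln(1.004933) = 0.004921
(r − q) = 0.004921 / (221/365) = 0.008127
r = ln(F/S)/T + q = 0.008127 + 0.0203 = 0.028427
r = 2.84%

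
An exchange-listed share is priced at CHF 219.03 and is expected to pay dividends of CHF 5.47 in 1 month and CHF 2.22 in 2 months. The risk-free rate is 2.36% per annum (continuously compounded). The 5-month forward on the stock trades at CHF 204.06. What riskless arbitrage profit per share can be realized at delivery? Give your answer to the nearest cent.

CHF 9.39 per share

PV(dividends) I = 5.47·e^(−0.0236·1/12) + 2.22·e^(−0.0236·2/12) = 7.6705
Fair forward F* = (S − I)·e^(rT) = (219.03 − 7.6705)·e^0.009833 = 211.3595 × 1.009882 = 213.4482
Market CHF 204.06 < fair 213.4482: forward underpriced → reverse cash-and-carry (short the stock, invest proceeds at r, pay the dividends, go long the forward).
Profit at T = |F_mkt − F*| = |204.06 − 213.4482| = CHF 9.39 per share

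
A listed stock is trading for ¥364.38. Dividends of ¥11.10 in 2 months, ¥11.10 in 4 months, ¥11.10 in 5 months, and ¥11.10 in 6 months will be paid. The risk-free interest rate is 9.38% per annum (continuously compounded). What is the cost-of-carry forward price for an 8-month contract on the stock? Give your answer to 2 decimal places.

¥342.17

PV(dividends) I = 11.10·e^(−0.0938·2/12) + 11.10·e^(−0.0938·4/12) + 11.10·e^(−0.0938·5/12) + 11.10·e^(−0.0938·6/12)
I = 10.9278 + 10.7583 + 10.6745 + 10.5914 = 42.9520
F = (S − I)·e^(rT) = (364.38 − 42.9520) · e^(0.0938·8/12)
= 321.4280 · e^0.062533 = 321.4280 × 1.064530 = ¥342.17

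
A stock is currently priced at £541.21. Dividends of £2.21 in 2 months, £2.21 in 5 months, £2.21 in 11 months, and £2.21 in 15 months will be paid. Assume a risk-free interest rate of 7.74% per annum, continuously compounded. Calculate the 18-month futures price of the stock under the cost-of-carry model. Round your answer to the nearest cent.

PV(dividends) I = 2.21·e^(−0.0774·2/12) + 2.21·e^(−0.0774·5/12) + 2.21·e^(−0.0774·11/12) + 2.21·e^(−0.0774·15/12)
I = 2.1817 + 2.1399 + 2.0586 + 2.0062 = 8.3864
F = (S − I)·e^(rT) = (541.21 − 8.3864) · e^(0.0774·18/12)
= 532.8236 · e^0.116100 = 532.8236 × 1.123108 = £598.42

£598.42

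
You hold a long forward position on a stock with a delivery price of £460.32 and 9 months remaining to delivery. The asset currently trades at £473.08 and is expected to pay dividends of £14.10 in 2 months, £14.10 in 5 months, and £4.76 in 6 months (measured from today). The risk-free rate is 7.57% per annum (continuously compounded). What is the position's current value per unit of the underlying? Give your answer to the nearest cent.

£6.00

PV(remaining dividends) I = 14.10·e^(−0.0757·2/12) + 14.10·e^(−0.0757·5/12) + 4.76·e^(−0.0757·6/12) = 32.1686
Current forward F = (S − I)·e^(rT) = (473.08 − 32.1686)·e^(0.0757·9/12) = 440.9114 × 1.058418 = 466.6686
Value (long) = (F − K)·e^(−rT) = (466.6686 − 460.32) × 0.944807 = 5.9982
Value = £6.00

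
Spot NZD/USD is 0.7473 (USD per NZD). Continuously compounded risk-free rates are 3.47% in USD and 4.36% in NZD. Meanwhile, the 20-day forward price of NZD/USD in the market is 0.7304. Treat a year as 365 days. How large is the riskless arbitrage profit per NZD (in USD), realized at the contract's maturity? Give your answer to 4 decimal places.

0.0165 per NZD (in USD)

Fair forward: F* = S·e^(carry·T), with carry = (r_USD − r_NZD) = 0.0347 − 0.0436 = -0.0089
F* = 0.7473 · e^(-0.0089 × 20/365) = 0.7473 · e^-0.000488 = 0.7473 × 0.999512 = 0.7469
Market 0.7304 < fair 0.7469: forward underpriced → reverse cash-and-carry (short spot, go long the forward).
At maturity, profit = |F_mkt − F*| = |0.7304 − 0.7469| = 0.0165 per NZD (in USD)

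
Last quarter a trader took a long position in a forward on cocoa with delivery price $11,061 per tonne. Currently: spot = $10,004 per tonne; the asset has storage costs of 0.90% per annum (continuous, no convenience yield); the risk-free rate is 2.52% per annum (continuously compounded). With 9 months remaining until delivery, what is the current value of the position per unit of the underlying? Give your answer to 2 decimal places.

Current fair forward for the remaining 9 months: F = S·e^((r + u)·T), (r + u) = 0.0252 + 0.0090 = 0.0342
F = 10004 · e^(0.0342 × 9/12) = 10004 × 1.02598179 = 10263.9218
Value of long forward = (F − K)·e^(−rT) = (10263.9218 − 11061) · e^(−0.0252·9/12)
= -797.0782 × 0.98127749 = -782.15

-$782.15 per tonne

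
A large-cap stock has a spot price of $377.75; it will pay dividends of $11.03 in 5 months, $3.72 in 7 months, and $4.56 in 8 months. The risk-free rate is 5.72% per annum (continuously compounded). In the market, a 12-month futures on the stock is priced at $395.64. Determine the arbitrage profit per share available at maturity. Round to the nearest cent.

PV(dividends) I = 11.03·e^(−0.0572·5/12) + 3.72·e^(−0.0572·7/12) + 4.56·e^(−0.0572·8/12) = 18.7575
Fair futures F* = (S − I)·e^(rT) = (377.75 − 18.7575)·e^0.057200 = 358.9925 × 1.058868 = 380.1257
Market $395.64 > fair 380.1257: forward overpriced → cash-and-carry (borrow at r, buy the stock and collect the dividends, short the forward).
Profit at T = |F_mkt − F*| = |395.64 − 380.1257| = $15.51 per share

$15.51 per share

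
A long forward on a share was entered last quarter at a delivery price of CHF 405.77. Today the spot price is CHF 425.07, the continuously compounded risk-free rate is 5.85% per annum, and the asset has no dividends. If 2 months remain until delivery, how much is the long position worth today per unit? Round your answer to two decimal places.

Current fair forward for the remaining 2 months: F = S·e^(r·T), r = 0.0585
F = 425.07 · e^(0.0585 × 2/12) = 425.07 × 1.009798 = 429.2348
Value of long forward = (F − K)·e^(−rT) = (429.2348 − 405.77) · e^(−0.0585·2/12)
= 23.4648 × 0.990297 = 23.24

CHF 23.24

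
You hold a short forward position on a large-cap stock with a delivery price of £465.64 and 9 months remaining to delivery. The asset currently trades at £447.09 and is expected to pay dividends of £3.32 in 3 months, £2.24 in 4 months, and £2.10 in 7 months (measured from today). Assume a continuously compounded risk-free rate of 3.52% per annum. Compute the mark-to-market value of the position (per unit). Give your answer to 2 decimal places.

£13.98

PV(remaining dividends) I = 3.32·e^(−0.0352·3/12) + 2.24·e^(−0.0352·4/12) + 2.10·e^(−0.0352·7/12) = 7.5621
Current forward F = (S − I)·e^(rT) = (447.09 − 7.5621)·e^(0.0352·9/12) = 439.5279 × 1.026752 = 451.2862
Value (long) = (F − K)·e^(−rT) = (451.2862 − 465.64) × 0.973945 = -13.9798
Short position value = −(long value) = £13.98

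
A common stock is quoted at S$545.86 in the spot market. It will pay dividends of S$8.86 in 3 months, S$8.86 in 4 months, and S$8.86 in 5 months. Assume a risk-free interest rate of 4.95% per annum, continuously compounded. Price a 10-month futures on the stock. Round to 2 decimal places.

PV(dividends) I = 8.86·e^(−0.0495·3/12) + 8.86·e^(−0.0495·4/12) + 8.86·e^(−0.0495·5/12)
I = 8.7510 + 8.7150 + 8.6791 = 26.1451
F = (S − I)·e^(rT) = (545.86 − 26.1451) · e^(0.0495·10/12)
= 519.7149 · e^0.041250 = 519.7149 × 1.042113 = S$541.60

S$541.60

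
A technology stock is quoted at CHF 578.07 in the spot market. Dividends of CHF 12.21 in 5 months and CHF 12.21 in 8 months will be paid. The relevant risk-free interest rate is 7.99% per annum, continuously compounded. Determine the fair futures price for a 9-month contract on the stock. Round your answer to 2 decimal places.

CHF 588.94

PV(dividends) I = 12.21·e^(−0.0799·5/12) + 12.21·e^(−0.0799·8/12)
I = 11.8102 + 11.5766 = 23.3868
F = (S − I)·e^(rT) = (578.07 − 23.3868) · e^(0.0799·9/12)
= 554.6832 · e^0.059925 = 554.6832 × 1.061757 = CHF 588.94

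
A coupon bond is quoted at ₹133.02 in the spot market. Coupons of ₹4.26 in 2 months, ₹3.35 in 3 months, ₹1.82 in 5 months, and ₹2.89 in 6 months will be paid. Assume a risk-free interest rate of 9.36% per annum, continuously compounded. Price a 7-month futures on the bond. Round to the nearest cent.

PV(coupons) I = 4.26·e^(−0.0936·2/12) + 3.35·e^(−0.0936·3/12) + 1.82·e^(−0.0936·5/12) + 2.89·e^(−0.0936·6/12)
I = 4.1941 + 3.2725 + 1.7504 + 2.7579 = 11.9749
F = (S − I)·e^(rT) = (133.02 − 11.9749) · e^(0.0936·7/12)
= 121.0451 · e^0.054600 = 121.0451 × 1.056118 = ₹127.84

₹127.84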